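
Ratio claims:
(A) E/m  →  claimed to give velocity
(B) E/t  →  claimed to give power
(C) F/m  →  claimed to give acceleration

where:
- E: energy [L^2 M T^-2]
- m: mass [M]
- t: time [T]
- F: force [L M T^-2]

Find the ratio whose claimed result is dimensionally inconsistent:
(A) E/m does not give velocity

(A) E/m: [L^2 T^-2] ≠ velocity [L T^-1] ✗
(B) E/t: [L^2 M T^-3] = power [L^2 M T^-3] ✓
(C) F/m: [L T^-2] = acceleration [L T^-2] ✓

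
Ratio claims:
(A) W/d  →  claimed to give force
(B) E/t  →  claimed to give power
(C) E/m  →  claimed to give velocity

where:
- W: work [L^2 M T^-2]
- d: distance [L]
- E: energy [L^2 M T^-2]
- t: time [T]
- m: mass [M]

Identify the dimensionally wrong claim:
(C) E/m does not give velocity

(A) W/d: [L M T^-2] = force [L M T^-2] ✓
(B) E/t: [L^2 M T^-3] = power [L^2 M T^-3] ✓
(C) E/m: [L^2 T^-2] ≠ velocity [L T^-1] ✗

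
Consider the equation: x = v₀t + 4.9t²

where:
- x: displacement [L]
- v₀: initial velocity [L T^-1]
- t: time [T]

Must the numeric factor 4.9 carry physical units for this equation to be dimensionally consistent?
Yes

x has dimensions [L], while t² alone has dimensions [T^2]. For the equation to balance, the factor 4.9 must carry dimensions [L T^-2] — it is a dimensional constant (a numerical value of a physical quantity with its units suppressed), not a pure number.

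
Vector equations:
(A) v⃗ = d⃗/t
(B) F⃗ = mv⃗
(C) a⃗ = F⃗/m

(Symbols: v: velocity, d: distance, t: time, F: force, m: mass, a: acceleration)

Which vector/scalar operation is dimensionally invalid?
(B) F⃗ = mv⃗

(A) v⃗ = d⃗/t: LHS [L T^-1], RHS [L T^-1] ✓ — displacement (vector) divided by time (scalar)
(B) F⃗ = mv⃗: LHS [L M T^-2], RHS [L M T^-1] ✗ — mass times velocity is momentum, not force; should be ma⃗
(C) a⃗ = F⃗/m: LHS [L T^-2], RHS [L T^-2] ✓ — force (vector) divided by mass (scalar)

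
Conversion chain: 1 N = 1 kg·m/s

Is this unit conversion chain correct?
The chain is incorrect (it contains an error).

Incorrect: Newton is kg·m/s², not kg·m/s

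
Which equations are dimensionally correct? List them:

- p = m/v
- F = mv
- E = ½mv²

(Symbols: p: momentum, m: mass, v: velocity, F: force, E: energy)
Dimensionally correct: E = ½mv²
Dimensionally incorrect: p = m/v, F = mv
Ordered (correct first, then incorrect): E = ½mv², p = m/v, F = mv

- p = m/v: LHS [L M T^-1], RHS [L^-1 M T] → incorrect ✗
- F = mv: LHS [L M T^-2], RHS [L M T^-1] → incorrect ✗
- E = ½mv²: LHS [L^2 M T^-2], RHS [L^2 M T^-2] → correct ✓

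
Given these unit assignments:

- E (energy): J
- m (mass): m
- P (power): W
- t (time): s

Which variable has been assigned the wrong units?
m

The variable m (mass) should have units kg, not m.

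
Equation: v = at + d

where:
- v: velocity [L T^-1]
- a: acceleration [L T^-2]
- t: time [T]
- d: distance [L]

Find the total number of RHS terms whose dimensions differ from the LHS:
1

LHS v: [L T^-1]
- at: [L T^-1] ✓
- d: [L] ✗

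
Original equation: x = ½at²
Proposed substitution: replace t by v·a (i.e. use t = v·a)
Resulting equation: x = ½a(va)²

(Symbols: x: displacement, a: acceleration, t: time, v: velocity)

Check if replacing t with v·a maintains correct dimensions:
No

[t] = [T] and [v·a] = [L^2 T^-3]. These differ, so the substitution replaces a quantity by one of different dimensions and the result x = ½a(va)² has LHS [L] vs RHS [L^5 T^-8] — inconsistent.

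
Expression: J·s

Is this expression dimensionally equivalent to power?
No

The expression J·s has dimensions [L^2 M T^-1], but power has dimensions [L^2 M T^-3].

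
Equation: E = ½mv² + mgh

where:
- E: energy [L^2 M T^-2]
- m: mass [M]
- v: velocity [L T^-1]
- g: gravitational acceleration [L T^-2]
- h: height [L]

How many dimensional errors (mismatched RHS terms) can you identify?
0

LHS E: [L^2 M T^-2]
- ½mv²: [L^2 M T^-2] ✓
- mgh: [L^2 M T^-2] ✓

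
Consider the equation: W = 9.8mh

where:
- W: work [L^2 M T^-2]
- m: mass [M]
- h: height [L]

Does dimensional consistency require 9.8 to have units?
Yes

W has dimensions [L^2 M T^-2], while mh alone has dimensions [L M]. For the equation to balance, the factor 9.8 must carry dimensions [L T^-2] — it is a dimensional constant (a numerical value of a physical quantity with its units suppressed), not a pure number.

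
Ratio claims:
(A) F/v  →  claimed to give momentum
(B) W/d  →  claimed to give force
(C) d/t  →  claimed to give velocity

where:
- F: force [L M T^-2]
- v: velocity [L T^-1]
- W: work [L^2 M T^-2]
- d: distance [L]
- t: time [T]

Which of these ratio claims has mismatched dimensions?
(A) F/v does not give momentum

(A) F/v: [M T^-1] ≠ momentum [L M T^-1] ✗
(B) W/d: [L M T^-2] = force [L M T^-2] ✓
(C) d/t: [L T^-1] = velocity [L T^-1] ✓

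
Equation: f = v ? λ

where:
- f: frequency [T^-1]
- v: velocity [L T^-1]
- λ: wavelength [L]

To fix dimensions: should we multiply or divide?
division (÷): f = v ÷ λ

f [T^-1]; v [L T^-1]; λ [L].
v × λ → [L^2 T^-1] ✗
v ÷ λ → [T^-1] ✓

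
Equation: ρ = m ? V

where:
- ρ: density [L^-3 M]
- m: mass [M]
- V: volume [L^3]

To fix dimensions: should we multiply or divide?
division (÷): ρ = m ÷ V

ρ [L^-3 M]; m [M]; V [L^3].
m × V → [L^3 M] ✗
m ÷ V → [L^-3 M] ✓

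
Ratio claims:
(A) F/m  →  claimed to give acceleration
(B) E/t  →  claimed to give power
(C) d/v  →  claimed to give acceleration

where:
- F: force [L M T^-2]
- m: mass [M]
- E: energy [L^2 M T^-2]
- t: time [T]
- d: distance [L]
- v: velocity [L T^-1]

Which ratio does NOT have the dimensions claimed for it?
(C) d/v does not give acceleration

(A) F/m: [L T^-2] = acceleration [L T^-2] ✓
(B) E/t: [L^2 M T^-3] = power [L^2 M T^-3] ✓
(C) d/v: [T] ≠ acceleration [L T^-2] ✗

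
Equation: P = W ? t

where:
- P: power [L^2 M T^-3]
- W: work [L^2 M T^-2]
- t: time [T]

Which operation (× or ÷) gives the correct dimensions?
division (÷): P = W ÷ t

P [L^2 M T^-3]; W [L^2 M T^-2]; t [T].
W × t → [L^2 M T^-1] ✗
W ÷ t → [L^2 M T^-3] ✓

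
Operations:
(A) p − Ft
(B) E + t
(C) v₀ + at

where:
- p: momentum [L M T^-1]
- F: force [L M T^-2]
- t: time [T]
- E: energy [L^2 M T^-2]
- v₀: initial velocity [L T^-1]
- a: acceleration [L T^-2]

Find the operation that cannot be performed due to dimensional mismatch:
(B) E + t

(A) p − Ft: p [L M T^-1] and Ft [L M T^-1] — same dimensions ✓
(B) E + t: E [L^2 M T^-2] and t [T] — different dimensions cannot be added/subtracted ✗
(C) v₀ + at: v₀ [L T^-1] and at [L T^-1] — same dimensions ✓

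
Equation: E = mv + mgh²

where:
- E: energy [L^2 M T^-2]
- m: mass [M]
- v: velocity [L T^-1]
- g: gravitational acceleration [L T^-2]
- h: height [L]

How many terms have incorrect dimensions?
2

LHS E: [L^2 M T^-2]
- mv: [L M T^-1] ✗
- mgh²: [L^3 M T^-2] ✗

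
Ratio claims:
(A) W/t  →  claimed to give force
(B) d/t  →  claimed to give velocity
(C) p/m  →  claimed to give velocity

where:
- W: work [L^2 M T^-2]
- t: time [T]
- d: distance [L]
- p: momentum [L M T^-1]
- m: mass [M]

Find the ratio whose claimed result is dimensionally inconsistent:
(A) W/t does not give force

(A) W/t: [L^2 M T^-3] ≠ force [L M T^-2] ✗
(B) d/t: [L T^-1] = velocity [L T^-1] ✓
(C) p/m: [L T^-1] = velocity [L T^-1] ✓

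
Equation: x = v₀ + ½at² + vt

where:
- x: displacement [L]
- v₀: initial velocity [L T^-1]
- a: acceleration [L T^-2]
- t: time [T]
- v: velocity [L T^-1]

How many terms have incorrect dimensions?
1

LHS x: [L]
- v₀: [L T^-1] ✗
- ½at²: [L] ✓
- vt: [L] ✓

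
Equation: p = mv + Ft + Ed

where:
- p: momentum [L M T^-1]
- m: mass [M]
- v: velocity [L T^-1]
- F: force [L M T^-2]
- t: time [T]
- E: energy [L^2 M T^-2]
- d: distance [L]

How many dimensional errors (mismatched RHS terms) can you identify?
1

LHS p: [L M T^-1]
- mv: [L M T^-1] ✓
- Ft: [L M T^-1] ✓
- Ed: [L^3 M T^-2] ✗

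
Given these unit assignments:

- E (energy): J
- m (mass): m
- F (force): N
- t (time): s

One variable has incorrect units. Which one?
m

The variable m (mass) should have units kg, not m.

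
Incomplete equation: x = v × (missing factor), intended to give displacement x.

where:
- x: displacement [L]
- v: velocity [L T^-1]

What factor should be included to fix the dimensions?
t (time), dimensions [T]

x has dimensions [L] and v has dimensions [L T^-1].
The missing factor must have dimensions [L] / [L T^-1] = [T], i.e. time (t).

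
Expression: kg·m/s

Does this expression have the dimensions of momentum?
Yes

The expression kg·m/s has dimensions [L M T^-1], which is exactly momentum [L M T^-1].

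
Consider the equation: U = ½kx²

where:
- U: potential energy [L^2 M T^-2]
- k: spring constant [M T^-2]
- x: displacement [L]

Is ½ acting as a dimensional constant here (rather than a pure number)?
No

U has dimensions [L^2 M T^-2] and kx² already has dimensions [L^2 M T^-2], so the equation balances without ½ contributing any dimensions. ½ is a pure (dimensionless) number; changing or removing it would not affect dimensional consistency.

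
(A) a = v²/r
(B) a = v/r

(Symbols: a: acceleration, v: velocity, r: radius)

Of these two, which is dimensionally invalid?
(B)

(A) a = v²/r: LHS [L T^-2], RHS [L T^-2] ✓
(B) a = v/r: LHS [L T^-2], RHS [T^-1] ✗

Expression (B) a = v/r is dimensionally incorrect.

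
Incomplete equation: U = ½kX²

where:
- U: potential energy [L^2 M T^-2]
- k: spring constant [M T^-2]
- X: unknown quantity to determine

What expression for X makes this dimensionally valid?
X = x (displacement), dimensions [L]

U has dimensions [L^2 M T^-2]; the rest of the RHS (½k) has dimensions [M T^-2].
So X² must have dimensions [L^2], i.e. X has dimensions [L] — X = x (displacement).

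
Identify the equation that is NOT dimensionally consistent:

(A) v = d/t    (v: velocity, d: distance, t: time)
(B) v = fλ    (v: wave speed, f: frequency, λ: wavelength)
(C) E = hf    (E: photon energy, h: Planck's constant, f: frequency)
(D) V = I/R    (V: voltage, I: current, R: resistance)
(D) V = I/R

The equation (D) V = I/R is dimensionally incorrect.

LHS (V): [I^-1 L^2 M T^-3]
RHS (I/R): [I^3 L^-2 M^-1 T^3] ✗

The dimensions do not match. The other three equations balance.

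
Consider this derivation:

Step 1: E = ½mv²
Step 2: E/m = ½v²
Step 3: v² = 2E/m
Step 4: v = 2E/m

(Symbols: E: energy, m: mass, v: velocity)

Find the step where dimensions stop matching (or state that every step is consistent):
Step 4

Step 1: E = ½mv² → LHS [L^2 M T^-2], RHS [L^2 M T^-2] ✓
Step 2: E/m = ½v² → LHS [L^2 T^-2], RHS [L^2 T^-2] ✓
Step 3: v² = 2E/m → LHS [L^2 T^-2], RHS [L^2 T^-2] ✓
Step 4: v = 2E/m → LHS [L T^-1], RHS [L^2 T^-2] ✗

The first dimensional inconsistency appears in step 4: v = 2E/m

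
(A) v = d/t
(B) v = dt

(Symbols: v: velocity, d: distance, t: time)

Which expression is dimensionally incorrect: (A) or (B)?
(B)

(A) v = d/t: LHS [L T^-1], RHS [L T^-1] ✓
(B) v = dt: LHS [L T^-1], RHS [L T] ✗

Expression (B) v = dt is dimensionally incorrect.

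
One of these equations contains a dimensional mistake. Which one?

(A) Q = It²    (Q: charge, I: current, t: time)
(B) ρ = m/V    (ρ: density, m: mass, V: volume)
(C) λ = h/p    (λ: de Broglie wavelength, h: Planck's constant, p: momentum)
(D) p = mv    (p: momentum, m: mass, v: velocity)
(A) Q = It²

The equation (A) Q = It² is dimensionally incorrect.

LHS (Q): [I T]
RHS (It²): [I T^2] ✗

The dimensions do not match. The other three equations balance.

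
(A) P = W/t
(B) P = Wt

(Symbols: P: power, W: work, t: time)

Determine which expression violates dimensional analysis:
(B)

(A) P = W/t: LHS [L^2 M T^-3], RHS [L^2 M T^-3] ✓
(B) P = Wt: LHS [L^2 M T^-3], RHS [L^2 M T^-1] ✗

Expression (B) P = Wt is dimensionally incorrect.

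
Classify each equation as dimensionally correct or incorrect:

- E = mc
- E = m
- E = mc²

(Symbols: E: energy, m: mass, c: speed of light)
Dimensionally correct: E = mc²
Dimensionally incorrect: E = mc, E = m
Ordered (correct first, then incorrect): E = mc², E = mc, E = m

- E = mc: LHS [L^2 M T^-2], RHS [L M T^-1] → incorrect ✗
- E = m: LHS [L^2 M T^-2], RHS [M] → incorrect ✗
- E = mc²: LHS [L^2 M T^-2], RHS [L^2 M T^-2] → correct ✓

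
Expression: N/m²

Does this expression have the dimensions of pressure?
Yes

The expression N/m² has dimensions [L^-1 M T^-2], which is exactly pressure [L^-1 M T^-2].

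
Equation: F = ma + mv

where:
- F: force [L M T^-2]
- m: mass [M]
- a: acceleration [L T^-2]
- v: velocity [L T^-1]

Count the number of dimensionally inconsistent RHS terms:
1

LHS F: [L M T^-2]
- ma: [L M T^-2] ✓
- mv: [L M T^-1] ✗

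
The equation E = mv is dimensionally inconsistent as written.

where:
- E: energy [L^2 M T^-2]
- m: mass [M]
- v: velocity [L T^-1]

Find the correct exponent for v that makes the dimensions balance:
The exponent of v should be 2: E = mv^2

The LHS E has dimensions [L^2 M T^-2]; v has dimensions [L T^-1].
As written, the RHS mv (exponent 1 on v) has dimensions [L M T^-1], which does not match.
With exponent 2, the RHS mv^2 has dimensions [L^2 M T^-2], matching the LHS.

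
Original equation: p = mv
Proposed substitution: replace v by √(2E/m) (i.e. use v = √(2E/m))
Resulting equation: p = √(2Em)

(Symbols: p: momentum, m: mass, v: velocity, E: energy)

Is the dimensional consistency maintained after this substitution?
Yes

[v] = [L T^-1] and [√(2E/m)] = [L T^-1]. These match, so the substitution replaces a quantity by one of the same dimensions and the result p = √(2Em) has LHS [L M T^-1] vs RHS [L M T^-1] — still consistent.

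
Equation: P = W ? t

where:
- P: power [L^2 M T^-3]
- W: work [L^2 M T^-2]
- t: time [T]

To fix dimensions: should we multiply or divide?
division (÷): P = W ÷ t

P [L^2 M T^-3]; W [L^2 M T^-2]; t [T].
W × t → [L^2 M T^-1] ✗
W ÷ t → [L^2 M T^-3] ✓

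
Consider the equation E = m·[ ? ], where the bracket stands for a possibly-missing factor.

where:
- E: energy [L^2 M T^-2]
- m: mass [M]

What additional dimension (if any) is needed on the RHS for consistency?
[L^2 T^-2] — velocity squared (e.g. v²)

E has dimensions [L^2 M T^-2]; m has dimensions [M].
The bracketed factor must supply [L^2 M T^-2] / [M] = [L^2 T^-2].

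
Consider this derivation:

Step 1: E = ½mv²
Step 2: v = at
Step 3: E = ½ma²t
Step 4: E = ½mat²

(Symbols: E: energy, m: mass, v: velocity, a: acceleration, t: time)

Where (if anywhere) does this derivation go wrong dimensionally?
Step 3

Step 1: E = ½mv² → LHS [L^2 M T^-2], RHS [L^2 M T^-2] ✓
Step 2: v = at → LHS [L T^-1], RHS [L T^-1] ✓
Step 3: E = ½ma²t → LHS [L^2 M T^-2], RHS [L^2 M T^-3] ✗

The first dimensional inconsistency appears in step 3: E = ½ma²t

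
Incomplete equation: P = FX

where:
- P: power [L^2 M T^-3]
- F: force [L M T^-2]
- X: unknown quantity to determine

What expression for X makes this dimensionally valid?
X = v (velocity), dimensions [L T^-1]

P has dimensions [L^2 M T^-3]; the rest of the RHS (F) has dimensions [L M T^-2].
So X must have dimensions [L T^-1] — X = v (velocity).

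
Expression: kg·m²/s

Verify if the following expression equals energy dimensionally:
No

The expression kg·m²/s has dimensions [L^2 M T^-1], but energy has dimensions [L^2 M T^-2].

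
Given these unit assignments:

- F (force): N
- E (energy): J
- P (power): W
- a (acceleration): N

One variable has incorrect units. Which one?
a

The variable a (acceleration) should have units m/s², not N.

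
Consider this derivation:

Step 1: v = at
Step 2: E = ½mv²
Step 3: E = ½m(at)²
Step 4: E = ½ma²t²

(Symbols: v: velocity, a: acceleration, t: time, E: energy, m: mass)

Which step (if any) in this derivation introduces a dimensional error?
No step introduces an error — all steps are dimensionally consistent.

Step 1: v = at → LHS [L T^-1], RHS [L T^-1] ✓
Step 2: E = ½mv² → LHS [L^2 M T^-2], RHS [L^2 M T^-2] ✓
Step 3: E = ½m(at)² → LHS [L^2 M T^-2], RHS [L^2 M T^-2] ✓
Step 4: E = ½ma²t² → LHS [L^2 M T^-2], RHS [L^2 M T^-2] ✓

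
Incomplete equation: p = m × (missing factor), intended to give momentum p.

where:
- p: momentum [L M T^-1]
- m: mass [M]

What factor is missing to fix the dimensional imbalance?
v (velocity), dimensions [L T^-1]

p has dimensions [L M T^-1] and m has dimensions [M].
The missing factor must have dimensions [L M T^-1] / [M] = [L T^-1], i.e. velocity (v).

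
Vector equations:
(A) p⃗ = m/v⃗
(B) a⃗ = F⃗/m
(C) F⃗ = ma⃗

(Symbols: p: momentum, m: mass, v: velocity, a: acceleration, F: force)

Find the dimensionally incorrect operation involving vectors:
(A) p⃗ = m/v⃗

(A) p⃗ = m/v⃗: LHS [L M T^-1], RHS [L^-1 M T] ✗ — momentum is mass times velocity; should be mv⃗ (and division by a vector is undefined)
(B) a⃗ = F⃗/m: LHS [L T^-2], RHS [L T^-2] ✓ — force (vector) divided by mass (scalar)
(C) F⃗ = ma⃗: LHS [L M T^-2], RHS [L M T^-2] ✓ — Force and acceleration are vectors, mass is a scalar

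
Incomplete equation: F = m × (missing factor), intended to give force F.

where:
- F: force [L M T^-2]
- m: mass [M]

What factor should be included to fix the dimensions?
a (acceleration), dimensions [L T^-2]

F has dimensions [L M T^-2] and m has dimensions [M].
The missing factor must have dimensions [L M T^-2] / [M] = [L T^-2], i.e. acceleration (a).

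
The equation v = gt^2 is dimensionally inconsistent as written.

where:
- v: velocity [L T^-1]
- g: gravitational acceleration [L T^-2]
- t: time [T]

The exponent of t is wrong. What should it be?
The exponent of t should be 1: v = gt

The LHS v has dimensions [L T^-1]; t has dimensions [T].
As written, the RHS gt^2 (exponent 2 on t) has dimensions [L], which does not match.
With exponent 1, the RHS gt has dimensions [L T^-1], matching the LHS.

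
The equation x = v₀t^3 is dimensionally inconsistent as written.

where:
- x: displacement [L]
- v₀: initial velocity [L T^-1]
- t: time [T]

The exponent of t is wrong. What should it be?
The exponent of t should be 1: x = v₀t

The LHS x has dimensions [L]; t has dimensions [T].
As written, the RHS v₀t^3 (exponent 3 on t) has dimensions [L T^2], which does not match.
With exponent 1, the RHS v₀t has dimensions [L], matching the LHS.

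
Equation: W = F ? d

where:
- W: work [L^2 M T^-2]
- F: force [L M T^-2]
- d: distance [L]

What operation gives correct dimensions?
multiplication (×): W = F × d

W [L^2 M T^-2]; F [L M T^-2]; d [L].
F × d → [L^2 M T^-2] ✓
F ÷ d → [M T^-2] ✗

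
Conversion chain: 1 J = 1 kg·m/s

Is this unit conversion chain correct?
The chain is incorrect (it contains an error).

Incorrect: Joule is kg·m²/s², not kg·m/s (that is momentum)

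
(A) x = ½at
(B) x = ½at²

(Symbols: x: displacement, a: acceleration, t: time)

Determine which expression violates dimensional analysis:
(A)

(A) x = ½at: LHS [L], RHS [L T^-1] ✗
(B) x = ½at²: LHS [L], RHS [L] ✓

Expression (A) x = ½at is dimensionally incorrect.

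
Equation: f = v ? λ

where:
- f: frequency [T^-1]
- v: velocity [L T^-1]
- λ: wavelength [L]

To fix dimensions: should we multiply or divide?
division (÷): f = v ÷ λ

f [T^-1]; v [L T^-1]; λ [L].
v × λ → [L^2 T^-1] ✗
v ÷ λ → [T^-1] ✓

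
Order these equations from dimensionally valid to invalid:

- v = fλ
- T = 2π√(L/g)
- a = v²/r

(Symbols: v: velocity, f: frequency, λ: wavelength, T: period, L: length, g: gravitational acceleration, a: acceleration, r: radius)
Dimensionally correct: v = fλ, T = 2π√(L/g), a = v²/r
Dimensionally incorrect: none
Ordered (correct first, then incorrect): v = fλ, T = 2π√(L/g), a = v²/r

- v = fλ: LHS [L T^-1], RHS [L T^-1] → correct ✓
- T = 2π√(L/g): LHS [T], RHS [T] → correct ✓
- a = v²/r: LHS [L T^-2], RHS [L T^-2] → correct ✓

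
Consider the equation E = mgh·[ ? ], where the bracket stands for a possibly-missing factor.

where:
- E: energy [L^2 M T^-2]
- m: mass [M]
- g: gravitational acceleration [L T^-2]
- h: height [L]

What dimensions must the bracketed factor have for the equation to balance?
Nothing is missing — the bracketed factor must be dimensionless.

E has dimensions [L^2 M T^-2] and mgh already has dimensions [L^2 M T^-2], so E = mgh is dimensionally complete.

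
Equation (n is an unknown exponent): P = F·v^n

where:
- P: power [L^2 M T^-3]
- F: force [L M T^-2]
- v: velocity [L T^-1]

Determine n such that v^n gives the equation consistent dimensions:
n = 1

P has dimensions [L^2 M T^-3]; v has dimensions [L T^-1].
The rest of the RHS has dimensions [L M T^-2], so v^n must supply [L T^-1].
With n = 1: F·v^1 has dimensions [L^2 M T^-3], matching the LHS ✓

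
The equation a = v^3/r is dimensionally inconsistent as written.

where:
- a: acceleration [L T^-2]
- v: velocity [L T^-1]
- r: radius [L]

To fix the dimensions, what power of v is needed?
The exponent of v should be 2: a = v^2/r

The LHS a has dimensions [L T^-2]; v has dimensions [L T^-1].
As written, the RHS v^3/r (exponent 3 on v) has dimensions [L^2 T^-3], which does not match.
With exponent 2, the RHS v^2/r has dimensions [L T^-2], matching the LHS.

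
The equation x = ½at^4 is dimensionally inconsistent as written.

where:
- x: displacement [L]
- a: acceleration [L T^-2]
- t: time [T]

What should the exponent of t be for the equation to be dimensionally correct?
The exponent of t should be 2: x = ½at^2

The LHS x has dimensions [L]; t has dimensions [T].
As written, the RHS ½at^4 (exponent 4 on t) has dimensions [L T^2], which does not match.
With exponent 2, the RHS ½at^2 has dimensions [L], matching the LHS.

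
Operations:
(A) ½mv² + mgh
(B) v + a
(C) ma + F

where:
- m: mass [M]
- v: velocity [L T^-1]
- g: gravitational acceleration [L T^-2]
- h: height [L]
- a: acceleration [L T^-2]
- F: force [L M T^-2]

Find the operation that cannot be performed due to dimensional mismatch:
(B) v + a

(A) ½mv² + mgh: ½mv² [L^2 M T^-2] and mgh [L^2 M T^-2] — same dimensions ✓
(B) v + a: v [L T^-1] and a [L T^-2] — different dimensions cannot be added/subtracted ✗
(C) ma + F: ma [L M T^-2] and F [L M T^-2] — same dimensions ✓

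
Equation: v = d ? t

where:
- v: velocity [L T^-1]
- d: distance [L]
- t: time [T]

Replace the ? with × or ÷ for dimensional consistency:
division (÷): v = d ÷ t

v [L T^-1]; d [L]; t [T].
d × t → [L T] ✗
d ÷ t → [L T^-1] ✓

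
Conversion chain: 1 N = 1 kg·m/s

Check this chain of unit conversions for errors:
The chain is incorrect (it contains an error).

Incorrect: Newton is kg·m/s², not kg·m/s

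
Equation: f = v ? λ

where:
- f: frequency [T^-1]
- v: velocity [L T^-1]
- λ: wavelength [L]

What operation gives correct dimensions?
division (÷): f = v ÷ λ

f [T^-1]; v [L T^-1]; λ [L].
v × λ → [L^2 T^-1] ✗
v ÷ λ → [T^-1] ✓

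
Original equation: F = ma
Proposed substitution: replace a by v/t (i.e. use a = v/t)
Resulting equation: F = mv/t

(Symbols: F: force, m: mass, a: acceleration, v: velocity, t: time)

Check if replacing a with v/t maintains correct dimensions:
Yes

[a] = [L T^-2] and [v/t] = [L T^-2]. These match, so the substitution replaces a quantity by one of the same dimensions and the result F = mv/t has LHS [L M T^-2] vs RHS [L M T^-2] — still consistent.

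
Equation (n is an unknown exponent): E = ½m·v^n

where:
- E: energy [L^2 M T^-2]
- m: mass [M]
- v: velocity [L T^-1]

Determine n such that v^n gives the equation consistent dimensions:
n = 2

E has dimensions [L^2 M T^-2]; v has dimensions [L T^-1].
The rest of the RHS has dimensions [M], so v^n must supply [L^2 T^-2].
With n = 2: ½m·v^2 has dimensions [L^2 M T^-2], matching the LHS ✓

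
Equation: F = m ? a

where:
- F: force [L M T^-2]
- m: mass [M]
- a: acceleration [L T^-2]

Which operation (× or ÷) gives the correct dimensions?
multiplication (×): F = m × a

F [L M T^-2]; m [M]; a [L T^-2].
m × a → [L M T^-2] ✓
m ÷ a → [L^-1 M T^2] ✗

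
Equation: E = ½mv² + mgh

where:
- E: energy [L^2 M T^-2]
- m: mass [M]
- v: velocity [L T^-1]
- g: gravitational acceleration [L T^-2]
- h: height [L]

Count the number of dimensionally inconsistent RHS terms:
0

LHS E: [L^2 M T^-2]
- ½mv²: [L^2 M T^-2] ✓
- mgh: [L^2 M T^-2] ✓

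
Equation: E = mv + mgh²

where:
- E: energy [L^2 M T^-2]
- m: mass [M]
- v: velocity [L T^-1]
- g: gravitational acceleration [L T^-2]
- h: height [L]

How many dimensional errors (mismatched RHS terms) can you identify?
2

LHS E: [L^2 M T^-2]
- mv: [L M T^-1] ✗
- mgh²: [L^3 M T^-2] ✗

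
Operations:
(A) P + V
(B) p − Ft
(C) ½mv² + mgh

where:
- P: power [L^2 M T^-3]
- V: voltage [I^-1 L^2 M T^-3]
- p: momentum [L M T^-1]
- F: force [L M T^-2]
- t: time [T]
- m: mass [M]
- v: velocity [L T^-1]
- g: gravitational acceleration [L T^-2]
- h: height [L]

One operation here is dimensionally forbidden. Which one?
(A) P + V

(A) P + V: P [L^2 M T^-3] and V [I^-1 L^2 M T^-3] — different dimensions cannot be added/subtracted ✗
(B) p − Ft: p [L M T^-1] and Ft [L M T^-1] — same dimensions ✓
(C) ½mv² + mgh: ½mv² [L^2 M T^-2] and mgh [L^2 M T^-2] — same dimensions ✓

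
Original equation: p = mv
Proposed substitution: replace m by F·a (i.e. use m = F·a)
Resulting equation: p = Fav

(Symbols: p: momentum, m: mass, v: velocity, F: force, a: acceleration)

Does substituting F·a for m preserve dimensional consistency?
No

[m] = [M] and [F·a] = [L^2 M T^-4]. These differ, so the substitution replaces a quantity by one of different dimensions and the result p = Fav has LHS [L M T^-1] vs RHS [L^3 M T^-5] — inconsistent.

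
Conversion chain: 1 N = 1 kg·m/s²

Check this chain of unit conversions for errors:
The chain is correct (no errors).

Correct: Newton is defined as kg·m/s²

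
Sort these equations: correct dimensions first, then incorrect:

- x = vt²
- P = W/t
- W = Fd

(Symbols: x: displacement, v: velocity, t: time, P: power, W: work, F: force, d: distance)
Dimensionally correct: P = W/t, W = Fd
Dimensionally incorrect: x = vt²
Ordered (correct first, then incorrect): P = W/t, W = Fd, x = vt²

- x = vt²: LHS [L], RHS [L T] → incorrect ✗
- P = W/t: LHS [L^2 M T^-3], RHS [L^2 M T^-3] → correct ✓
- W = Fd: LHS [L^2 M T^-2], RHS [L^2 M T^-2] → correct ✓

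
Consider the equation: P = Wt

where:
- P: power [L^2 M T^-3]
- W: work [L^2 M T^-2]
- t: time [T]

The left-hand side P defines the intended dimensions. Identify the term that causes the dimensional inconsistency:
The right-hand side term Wt

P has dimensions [L^2 M T^-3], but Wt has dimensions [L^2 M T^-1], so the term Wt is dimensionally wrong for P.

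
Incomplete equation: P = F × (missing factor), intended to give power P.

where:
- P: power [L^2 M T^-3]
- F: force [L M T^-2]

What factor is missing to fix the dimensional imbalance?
v (velocity), dimensions [L T^-1]

P has dimensions [L^2 M T^-3] and F has dimensions [L M T^-2].
The missing factor must have dimensions [L^2 M T^-3] / [L M T^-2] = [L T^-1], i.e. velocity (v).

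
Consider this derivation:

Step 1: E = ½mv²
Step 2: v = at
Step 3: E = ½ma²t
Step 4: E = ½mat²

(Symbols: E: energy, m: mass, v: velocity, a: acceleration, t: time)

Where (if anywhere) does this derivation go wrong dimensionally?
Step 3

Step 1: E = ½mv² → LHS [L^2 M T^-2], RHS [L^2 M T^-2] ✓
Step 2: v = at → LHS [L T^-1], RHS [L T^-1] ✓
Step 3: E = ½ma²t → LHS [L^2 M T^-2], RHS [L^2 M T^-3] ✗

The first dimensional inconsistency appears in step 3: E = ½ma²t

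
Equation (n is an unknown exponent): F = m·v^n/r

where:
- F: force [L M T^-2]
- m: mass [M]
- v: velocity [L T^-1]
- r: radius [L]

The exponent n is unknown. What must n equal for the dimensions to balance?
n = 2

F has dimensions [L M T^-2]; v has dimensions [L T^-1].
The rest of the RHS has dimensions [L^-1 M], so v^n must supply [L^2 T^-2].
With n = 2: m·v^2/r has dimensions [L M T^-2], matching the LHS ✓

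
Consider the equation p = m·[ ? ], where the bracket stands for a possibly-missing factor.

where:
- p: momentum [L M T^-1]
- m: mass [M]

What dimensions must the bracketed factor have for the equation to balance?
[L T^-1] — velocity (e.g. v)

p has dimensions [L M T^-1]; m has dimensions [M].
The bracketed factor must supply [L M T^-1] / [M] = [L T^-1].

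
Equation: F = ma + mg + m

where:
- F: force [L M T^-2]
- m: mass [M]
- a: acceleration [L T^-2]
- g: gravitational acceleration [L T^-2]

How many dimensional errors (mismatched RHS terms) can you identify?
1

LHS F: [L M T^-2]
- ma: [L M T^-2] ✓
- mg: [L M T^-2] ✓
- m: [M] ✗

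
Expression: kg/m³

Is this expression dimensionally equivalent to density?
Yes

The expression kg/m³ has dimensions [L^-3 M], which is exactly density [L^-3 M].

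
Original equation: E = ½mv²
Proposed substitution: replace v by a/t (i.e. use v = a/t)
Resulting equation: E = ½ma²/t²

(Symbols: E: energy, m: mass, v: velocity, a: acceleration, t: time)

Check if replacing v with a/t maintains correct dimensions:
No

[v] = [L T^-1] and [a/t] = [L T^-3]. These differ, so the substitution replaces a quantity by one of different dimensions and the result E = ½ma²/t² has LHS [L^2 M T^-2] vs RHS [L^2 M T^-6] — inconsistent.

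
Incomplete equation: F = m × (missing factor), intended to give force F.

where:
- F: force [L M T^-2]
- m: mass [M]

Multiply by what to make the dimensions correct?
a (acceleration), dimensions [L T^-2]

F has dimensions [L M T^-2] and m has dimensions [M].
The missing factor must have dimensions [L M T^-2] / [M] = [L T^-2], i.e. acceleration (a).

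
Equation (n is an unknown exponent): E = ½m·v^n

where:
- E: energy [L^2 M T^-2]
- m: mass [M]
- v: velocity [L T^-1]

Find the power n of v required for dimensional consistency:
n = 2

E has dimensions [L^2 M T^-2]; v has dimensions [L T^-1].
The rest of the RHS has dimensions [M], so v^n must supply [L^2 T^-2].
With n = 2: ½m·v^2 has dimensions [L^2 M T^-2], matching the LHS ✓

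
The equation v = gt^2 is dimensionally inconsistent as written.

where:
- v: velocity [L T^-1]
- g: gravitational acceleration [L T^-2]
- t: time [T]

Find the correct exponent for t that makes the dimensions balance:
The exponent of t should be 1: v = gt

The LHS v has dimensions [L T^-1]; t has dimensions [T].
As written, the RHS gt^2 (exponent 2 on t) has dimensions [L], which does not match.
With exponent 1, the RHS gt has dimensions [L T^-1], matching the LHS.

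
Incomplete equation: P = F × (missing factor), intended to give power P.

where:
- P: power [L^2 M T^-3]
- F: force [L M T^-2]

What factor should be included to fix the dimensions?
v (velocity), dimensions [L T^-1]

P has dimensions [L^2 M T^-3] and F has dimensions [L M T^-2].
The missing factor must have dimensions [L^2 M T^-3] / [L M T^-2] = [L T^-1], i.e. velocity (v).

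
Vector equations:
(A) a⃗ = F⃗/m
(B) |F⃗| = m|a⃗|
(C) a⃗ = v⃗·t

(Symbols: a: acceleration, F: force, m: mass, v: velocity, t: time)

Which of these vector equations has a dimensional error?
(C) a⃗ = v⃗·t

(A) a⃗ = F⃗/m: LHS [L T^-2], RHS [L T^-2] ✓ — force (vector) divided by mass (scalar)
(B) |F⃗| = m|a⃗|: LHS [L M T^-2], RHS [L M T^-2] ✓ — magnitudes of vectors are scalars
(C) a⃗ = v⃗·t: LHS [L T^-2], RHS [L] ✗ — acceleration is velocity per time; should be v⃗/t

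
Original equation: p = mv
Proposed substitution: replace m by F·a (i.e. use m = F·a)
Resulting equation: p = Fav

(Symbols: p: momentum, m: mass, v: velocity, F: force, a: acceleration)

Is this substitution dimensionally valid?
No

[m] = [M] and [F·a] = [L^2 M T^-4]. These differ, so the substitution replaces a quantity by one of different dimensions and the result p = Fav has LHS [L M T^-1] vs RHS [L^3 M T^-5] — inconsistent.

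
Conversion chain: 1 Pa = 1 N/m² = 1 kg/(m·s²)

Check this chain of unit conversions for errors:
The chain is correct (no errors).

Correct: Pascal is Newton per square meter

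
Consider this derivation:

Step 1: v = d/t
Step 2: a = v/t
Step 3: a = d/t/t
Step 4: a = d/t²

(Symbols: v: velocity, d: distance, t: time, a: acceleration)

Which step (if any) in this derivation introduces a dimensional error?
No step introduces an error — all steps are dimensionally consistent.

Step 1: v = d/t → LHS [L T^-1], RHS [L T^-1] ✓
Step 2: a = v/t → LHS [L T^-2], RHS [L T^-2] ✓
Step 3: a = d/t/t → LHS [L T^-2], RHS [L T^-2] ✓
Step 4: a = d/t² → LHS [L T^-2], RHS [L T^-2] ✓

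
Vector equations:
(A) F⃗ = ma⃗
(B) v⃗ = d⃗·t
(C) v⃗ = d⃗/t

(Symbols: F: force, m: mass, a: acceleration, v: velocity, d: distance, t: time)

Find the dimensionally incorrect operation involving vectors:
(B) v⃗ = d⃗·t

(A) F⃗ = ma⃗: LHS [L M T^-2], RHS [L M T^-2] ✓ — Force and acceleration are vectors, mass is a scalar
(B) v⃗ = d⃗·t: LHS [L T^-1], RHS [L T] ✗ — velocity is displacement per time; should be d⃗/t
(C) v⃗ = d⃗/t: LHS [L T^-1], RHS [L T^-1] ✓ — displacement (vector) divided by time (scalar)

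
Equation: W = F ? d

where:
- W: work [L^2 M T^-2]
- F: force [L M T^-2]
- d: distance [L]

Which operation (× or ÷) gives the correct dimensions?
multiplication (×): W = F × d

W [L^2 M T^-2]; F [L M T^-2]; d [L].
F × d → [L^2 M T^-2] ✓
F ÷ d → [M T^-2] ✗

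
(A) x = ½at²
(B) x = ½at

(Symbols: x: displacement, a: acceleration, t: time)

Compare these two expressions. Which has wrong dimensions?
(B)

(A) x = ½at²: LHS [L], RHS [L] ✓
(B) x = ½at: LHS [L], RHS [L T^-1] ✗

Expression (B) x = ½at is dimensionally incorrect.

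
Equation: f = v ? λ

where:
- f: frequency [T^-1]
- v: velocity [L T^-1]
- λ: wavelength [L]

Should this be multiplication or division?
division (÷): f = v ÷ λ

f [T^-1]; v [L T^-1]; λ [L].
v × λ → [L^2 T^-1] ✗
v ÷ λ → [T^-1] ✓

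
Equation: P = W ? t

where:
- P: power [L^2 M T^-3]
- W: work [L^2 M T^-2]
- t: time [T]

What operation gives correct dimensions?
division (÷): P = W ÷ t

P [L^2 M T^-3]; W [L^2 M T^-2]; t [T].
W × t → [L^2 M T^-1] ✗
W ÷ t → [L^2 M T^-3] ✓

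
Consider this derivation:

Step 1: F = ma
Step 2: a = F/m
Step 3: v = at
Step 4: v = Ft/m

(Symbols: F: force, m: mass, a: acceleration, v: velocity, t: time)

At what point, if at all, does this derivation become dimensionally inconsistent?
No step introduces an error — all steps are dimensionally consistent.

Step 1: F = ma → LHS [L M T^-2], RHS [L M T^-2] ✓
Step 2: a = F/m → LHS [L T^-2], RHS [L T^-2] ✓
Step 3: v = at → LHS [L T^-1], RHS [L T^-1] ✓
Step 4: v = Ft/m → LHS [L T^-1], RHS [L T^-1] ✓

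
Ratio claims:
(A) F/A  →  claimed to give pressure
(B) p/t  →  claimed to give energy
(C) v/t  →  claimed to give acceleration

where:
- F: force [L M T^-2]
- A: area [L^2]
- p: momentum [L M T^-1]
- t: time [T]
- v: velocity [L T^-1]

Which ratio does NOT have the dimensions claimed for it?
(B) p/t does not give energy

(A) F/A: [L^-1 M T^-2] = pressure [L^-1 M T^-2] ✓
(B) p/t: [L M T^-2] ≠ energy [L^2 M T^-2] ✗
(C) v/t: [L T^-2] = acceleration [L T^-2] ✓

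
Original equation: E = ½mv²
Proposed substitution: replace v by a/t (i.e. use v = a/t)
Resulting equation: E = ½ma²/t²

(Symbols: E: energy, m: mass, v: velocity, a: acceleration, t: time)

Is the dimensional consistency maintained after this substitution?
No

[v] = [L T^-1] and [a/t] = [L T^-3]. These differ, so the substitution replaces a quantity by one of different dimensions and the result E = ½ma²/t² has LHS [L^2 M T^-2] vs RHS [L^2 M T^-6] — inconsistent.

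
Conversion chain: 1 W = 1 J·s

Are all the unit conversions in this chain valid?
The chain is incorrect (it contains an error).

Incorrect: Watt is J/s, not J·s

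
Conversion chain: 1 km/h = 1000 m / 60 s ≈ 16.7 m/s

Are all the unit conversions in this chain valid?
The chain is incorrect (it contains an error).

Incorrect: 1 h = 3600 s, not 60 s (1 km/h ≈ 0.278 m/s)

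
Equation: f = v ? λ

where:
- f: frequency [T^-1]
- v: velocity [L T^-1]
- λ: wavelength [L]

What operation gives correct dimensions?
division (÷): f = v ÷ λ

f [T^-1]; v [L T^-1]; λ [L].
v × λ → [L^2 T^-1] ✗
v ÷ λ → [T^-1] ✓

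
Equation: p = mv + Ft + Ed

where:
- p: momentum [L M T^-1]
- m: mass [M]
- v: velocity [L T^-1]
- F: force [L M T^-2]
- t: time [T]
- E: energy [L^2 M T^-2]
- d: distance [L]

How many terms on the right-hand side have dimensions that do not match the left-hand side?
1

LHS p: [L M T^-1]
- mv: [L M T^-1] ✓
- Ft: [L M T^-1] ✓
- Ed: [L^3 M T^-2] ✗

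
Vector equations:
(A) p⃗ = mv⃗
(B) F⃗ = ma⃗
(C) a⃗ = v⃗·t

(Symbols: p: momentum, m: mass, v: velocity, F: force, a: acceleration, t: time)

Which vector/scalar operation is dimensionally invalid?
(C) a⃗ = v⃗·t

(A) p⃗ = mv⃗: LHS [L M T^-1], RHS [L M T^-1] ✓ — mass (scalar) times velocity (vector)
(B) F⃗ = ma⃗: LHS [L M T^-2], RHS [L M T^-2] ✓ — Force and acceleration are vectors, mass is a scalar
(C) a⃗ = v⃗·t: LHS [L T^-2], RHS [L] ✗ — acceleration is velocity per time; should be v⃗/t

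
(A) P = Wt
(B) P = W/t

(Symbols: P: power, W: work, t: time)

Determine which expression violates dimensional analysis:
(A)

(A) P = Wt: LHS [L^2 M T^-3], RHS [L^2 M T^-1] ✗
(B) P = W/t: LHS [L^2 M T^-3], RHS [L^2 M T^-3] ✓

Expression (A) P = Wt is dimensionally incorrect.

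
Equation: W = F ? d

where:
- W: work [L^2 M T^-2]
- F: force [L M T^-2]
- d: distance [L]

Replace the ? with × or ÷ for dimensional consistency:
multiplication (×): W = F × d

W [L^2 M T^-2]; F [L M T^-2]; d [L].
F × d → [L^2 M T^-2] ✓
F ÷ d → [M T^-2] ✗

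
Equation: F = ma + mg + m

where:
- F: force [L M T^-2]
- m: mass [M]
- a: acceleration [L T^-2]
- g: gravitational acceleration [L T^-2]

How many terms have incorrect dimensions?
1

LHS F: [L M T^-2]
- ma: [L M T^-2] ✓
- mg: [L M T^-2] ✓
- m: [M] ✗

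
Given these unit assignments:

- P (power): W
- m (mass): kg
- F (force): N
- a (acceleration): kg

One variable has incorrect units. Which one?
a

The variable a (acceleration) should have units m/s², not kg.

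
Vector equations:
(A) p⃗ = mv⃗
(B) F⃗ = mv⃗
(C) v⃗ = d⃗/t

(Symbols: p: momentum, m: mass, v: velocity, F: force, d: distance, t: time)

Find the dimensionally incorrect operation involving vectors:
(B) F⃗ = mv⃗

(A) p⃗ = mv⃗: LHS [L M T^-1], RHS [L M T^-1] ✓ — mass (scalar) times velocity (vector)
(B) F⃗ = mv⃗: LHS [L M T^-2], RHS [L M T^-1] ✗ — mass times velocity is momentum, not force; should be ma⃗
(C) v⃗ = d⃗/t: LHS [L T^-1], RHS [L T^-1] ✓ — displacement (vector) divided by time (scalar)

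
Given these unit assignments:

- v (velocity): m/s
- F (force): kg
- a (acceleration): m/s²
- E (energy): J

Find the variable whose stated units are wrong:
F

The variable F (force) should have units N, not kg.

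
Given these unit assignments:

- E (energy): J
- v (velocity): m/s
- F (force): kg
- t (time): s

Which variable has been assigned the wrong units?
F

The variable F (force) should have units N, not kg.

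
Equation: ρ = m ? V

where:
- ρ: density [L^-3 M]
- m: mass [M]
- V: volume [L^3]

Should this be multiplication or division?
division (÷): ρ = m ÷ V

ρ [L^-3 M]; m [M]; V [L^3].
m × V → [L^3 M] ✗
m ÷ V → [L^-3 M] ✓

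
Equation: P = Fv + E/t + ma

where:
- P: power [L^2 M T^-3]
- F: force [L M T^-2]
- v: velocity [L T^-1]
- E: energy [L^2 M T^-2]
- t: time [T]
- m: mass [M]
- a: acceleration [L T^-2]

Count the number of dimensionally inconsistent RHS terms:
1

LHS P: [L^2 M T^-3]
- Fv: [L^2 M T^-3] ✓
- E/t: [L^2 M T^-3] ✓
- ma: [L M T^-2] ✗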